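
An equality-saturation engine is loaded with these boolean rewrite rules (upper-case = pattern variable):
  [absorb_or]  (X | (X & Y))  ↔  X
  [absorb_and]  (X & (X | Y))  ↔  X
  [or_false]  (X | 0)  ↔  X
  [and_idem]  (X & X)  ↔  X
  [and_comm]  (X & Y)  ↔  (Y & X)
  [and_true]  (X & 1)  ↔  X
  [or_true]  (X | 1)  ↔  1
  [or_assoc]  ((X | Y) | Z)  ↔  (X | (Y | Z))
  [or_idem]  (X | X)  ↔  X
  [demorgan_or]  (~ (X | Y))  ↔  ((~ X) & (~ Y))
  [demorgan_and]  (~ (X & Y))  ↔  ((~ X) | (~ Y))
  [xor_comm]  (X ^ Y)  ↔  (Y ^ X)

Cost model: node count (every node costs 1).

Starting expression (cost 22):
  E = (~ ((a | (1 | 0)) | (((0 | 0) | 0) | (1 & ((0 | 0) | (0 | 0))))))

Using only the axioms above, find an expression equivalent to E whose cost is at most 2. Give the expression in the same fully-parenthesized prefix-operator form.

(~ 1)   [cost 2]

(1) ((0 | 0) | (0 | 0))  =[or_idem →]=  (0 | 0)    ⊢ (~ ((a | (1 | 0)) | (((0 | 0) | 0) | (1 & (0 | 0)))))
(2) (1 & (0 | 0))  =[and_comm →]=  ((0 | 0) & 1)    ⊢ (~ ((a | (1 | 0)) | (((0 | 0) | 0) | ((0 | 0) & 1))))
(3) (1 | 0)  =[or_false →]=  1    ⊢ (~ ((a | 1) | (((0 | 0) | 0) | ((0 | 0) & 1))))
(4) (0 | 0)  =[or_idem →]=  0    ⊢ (~ ((a | 1) | ((0 | 0) | ((0 | 0) & 1))))
(5) ((0 | 0) | ((0 | 0) & 1))  =[absorb_or →]=  (0 | 0)    ⊢ (~ ((a | 1) | (0 | 0)))
(6) (0 | 0)  =[or_idem →]=  0    ⊢ (~ ((a | 1) | 0))
(7) ((a | 1) | 0)  =[or_false →]=  (a | 1)    ⊢ (~ (a | 1))
(8) (a | 1)  =[or_true →]=  1    ⊢ cost 2, within 2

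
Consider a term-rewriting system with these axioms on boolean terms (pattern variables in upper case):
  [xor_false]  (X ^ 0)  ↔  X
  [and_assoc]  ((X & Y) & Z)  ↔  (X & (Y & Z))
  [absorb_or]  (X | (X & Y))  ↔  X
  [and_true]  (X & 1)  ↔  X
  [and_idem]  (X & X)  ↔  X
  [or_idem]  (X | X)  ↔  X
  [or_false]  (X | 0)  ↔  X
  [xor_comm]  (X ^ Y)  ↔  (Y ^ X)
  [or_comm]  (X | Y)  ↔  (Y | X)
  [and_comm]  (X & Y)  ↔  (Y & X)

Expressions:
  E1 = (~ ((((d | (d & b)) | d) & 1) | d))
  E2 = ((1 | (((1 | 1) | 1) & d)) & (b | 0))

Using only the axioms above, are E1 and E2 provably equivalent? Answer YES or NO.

NO

Every axiom is a valid identity, so a rewrite proof would force E1 and E2 to agree under every assignment.
At b=0, d=0: E1 = 1 but E2 = 0; they differ, so no derivation exists.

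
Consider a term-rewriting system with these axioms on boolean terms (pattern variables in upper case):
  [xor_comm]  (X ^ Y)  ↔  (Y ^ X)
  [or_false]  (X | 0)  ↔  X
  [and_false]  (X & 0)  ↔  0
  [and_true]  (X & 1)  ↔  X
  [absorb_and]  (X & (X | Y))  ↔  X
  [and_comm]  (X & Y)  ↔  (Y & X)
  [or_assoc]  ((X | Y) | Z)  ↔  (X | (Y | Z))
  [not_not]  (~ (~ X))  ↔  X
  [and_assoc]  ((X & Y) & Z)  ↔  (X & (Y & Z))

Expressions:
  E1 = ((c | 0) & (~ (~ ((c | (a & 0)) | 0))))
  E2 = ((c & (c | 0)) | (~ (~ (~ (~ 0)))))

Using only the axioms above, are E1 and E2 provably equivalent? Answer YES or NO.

YES

(1) (~ (~ ((c | (a & 0)) | 0)))  =[not_not →]=  ((c | (a & 0)) | 0)    ⊢ ((c | 0) & ((c | (a & 0)) | 0))
(2) (a & 0)  =[and_false →]=  0    ⊢ ((c | 0) & ((c | 0) | 0))
(3) ((c | 0) & ((c | 0) | 0))  =[absorb_and →]=  (c | 0)
(4) 0  =[not_not ←]=  (~ (~ 0))    ⊢ (c | (~ (~ 0)))
(5) 0  =[not_not ←]=  (~ (~ 0))    ⊢ (c | (~ (~ (~ (~ 0)))))
(6) c  =[absorb_and ←]=  (c & (c | 0))    ⊢ E2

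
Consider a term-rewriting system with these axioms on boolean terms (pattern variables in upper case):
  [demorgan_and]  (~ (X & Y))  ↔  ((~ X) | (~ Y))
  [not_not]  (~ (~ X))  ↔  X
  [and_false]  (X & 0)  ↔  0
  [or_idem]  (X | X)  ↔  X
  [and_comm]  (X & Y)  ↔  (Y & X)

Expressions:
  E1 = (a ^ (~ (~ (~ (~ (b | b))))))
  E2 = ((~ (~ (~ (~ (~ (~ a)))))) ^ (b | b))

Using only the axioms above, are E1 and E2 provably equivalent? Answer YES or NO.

YES

1. [not_not →] (~ (~ (b | b)))  →  (b | b);  E1 = (a ^ (~ (~ (b | b))))
2. [or_idem →] (b | b)  →  b;  E1 = (a ^ (~ (~ b)))
3. [not_not →] (~ (~ b))  →  b;  E1 = (a ^ b)
4. [or_idem ←] b  →  (b | b);  E1 = (a ^ (b | b))
5. [not_not ←] a  →  (~ (~ a));  E1 = ((~ (~ a)) ^ (b | b))
6. [not_not ←] (~ a)  →  (~ (~ (~ a)));  E1 = ((~ (~ (~ (~ a)))) ^ (b | b))
7. [not_not ←] (~ (~ a))  →  (~ (~ (~ (~ a))));  this is E2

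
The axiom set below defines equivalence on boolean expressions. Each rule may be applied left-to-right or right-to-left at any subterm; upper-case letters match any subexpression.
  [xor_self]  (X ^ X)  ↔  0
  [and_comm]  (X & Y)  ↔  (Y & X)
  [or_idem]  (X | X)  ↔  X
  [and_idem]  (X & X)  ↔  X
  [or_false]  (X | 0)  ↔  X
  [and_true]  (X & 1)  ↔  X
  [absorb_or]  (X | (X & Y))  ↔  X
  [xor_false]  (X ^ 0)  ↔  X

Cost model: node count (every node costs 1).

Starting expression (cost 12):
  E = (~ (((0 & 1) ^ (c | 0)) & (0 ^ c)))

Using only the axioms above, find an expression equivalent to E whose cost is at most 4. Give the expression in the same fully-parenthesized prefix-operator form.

(~ (0 ^ c))   [cost 4]

1. [or_false →] (c | 0)  →  c;  E = (~ (((0 & 1) ^ c) & (0 ^ c)))
2. [and_true →] (0 & 1)  →  0;  E = (~ ((0 ^ c) & (0 ^ c)))
3. [and_idem →] ((0 ^ c) & (0 ^ c))  →  (0 ^ c);  cost 4 ≤ 4, done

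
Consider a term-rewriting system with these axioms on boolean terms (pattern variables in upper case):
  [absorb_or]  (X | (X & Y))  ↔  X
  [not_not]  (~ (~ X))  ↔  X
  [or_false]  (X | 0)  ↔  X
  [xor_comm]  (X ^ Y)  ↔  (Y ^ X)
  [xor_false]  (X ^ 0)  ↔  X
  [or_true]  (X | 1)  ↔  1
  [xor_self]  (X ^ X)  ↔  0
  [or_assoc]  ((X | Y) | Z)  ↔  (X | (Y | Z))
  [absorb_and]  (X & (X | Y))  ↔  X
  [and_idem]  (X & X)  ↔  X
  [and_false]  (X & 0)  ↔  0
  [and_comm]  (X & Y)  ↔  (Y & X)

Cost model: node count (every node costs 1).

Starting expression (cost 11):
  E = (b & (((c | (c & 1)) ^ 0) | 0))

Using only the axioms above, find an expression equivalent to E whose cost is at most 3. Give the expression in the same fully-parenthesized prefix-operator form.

(b & c)   [cost 3]

(1) (((c | (c & 1)) ^ 0) | 0)  =[or_false →]=  ((c | (c & 1)) ^ 0)    ⊢ (b & ((c | (c & 1)) ^ 0))
(2) ((c | (c & 1)) ^ 0)  =[xor_false →]=  (c | (c & 1))    ⊢ (b & (c | (c & 1)))
(3) (c | (c & 1))  =[absorb_or →]=  c    ⊢ cost 3, within 3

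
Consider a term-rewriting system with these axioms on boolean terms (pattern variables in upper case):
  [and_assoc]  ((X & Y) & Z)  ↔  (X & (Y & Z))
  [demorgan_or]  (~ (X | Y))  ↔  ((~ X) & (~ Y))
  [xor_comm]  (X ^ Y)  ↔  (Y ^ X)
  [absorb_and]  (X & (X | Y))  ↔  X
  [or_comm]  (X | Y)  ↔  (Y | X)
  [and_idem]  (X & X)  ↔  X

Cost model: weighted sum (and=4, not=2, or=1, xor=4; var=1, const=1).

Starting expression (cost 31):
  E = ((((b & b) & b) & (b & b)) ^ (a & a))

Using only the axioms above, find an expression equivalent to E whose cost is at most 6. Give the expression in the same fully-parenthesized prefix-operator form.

step 1: and_idem (→) rewrites (b & b) into b, now (((b & b) & (b & b)) ^ (a & a))
step 2: and_idem (→) rewrites (a & a) into a, now (((b & b) & (b & b)) ^ a)
step 3: and_idem (→) rewrites ((b & b) & (b & b)) into (b & b), now ((b & b) ^ a)
step 4: and_idem (→) rewrites (b & b) into b, reaching cost 6 (bound 6)

(b ^ a)   [cost 6]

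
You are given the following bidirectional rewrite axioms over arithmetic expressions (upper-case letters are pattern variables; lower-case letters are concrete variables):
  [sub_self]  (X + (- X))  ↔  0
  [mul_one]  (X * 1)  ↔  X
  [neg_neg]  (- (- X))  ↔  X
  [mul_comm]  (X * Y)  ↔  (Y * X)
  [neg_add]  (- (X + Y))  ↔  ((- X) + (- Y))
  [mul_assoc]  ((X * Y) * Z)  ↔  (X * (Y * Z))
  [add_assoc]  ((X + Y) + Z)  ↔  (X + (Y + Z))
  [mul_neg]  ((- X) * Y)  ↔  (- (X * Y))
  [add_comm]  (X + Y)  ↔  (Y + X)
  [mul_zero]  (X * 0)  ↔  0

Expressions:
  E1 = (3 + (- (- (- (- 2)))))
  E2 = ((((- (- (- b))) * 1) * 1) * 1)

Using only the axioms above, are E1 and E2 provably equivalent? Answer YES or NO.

NO

All listed rules preserve value, hence provable equivalence implies equal values everywhere; look for a separating assignment.
b=0 gives E1 ↦ 5, E2 ↦ 0; values differ ⇒ not provably equivalent.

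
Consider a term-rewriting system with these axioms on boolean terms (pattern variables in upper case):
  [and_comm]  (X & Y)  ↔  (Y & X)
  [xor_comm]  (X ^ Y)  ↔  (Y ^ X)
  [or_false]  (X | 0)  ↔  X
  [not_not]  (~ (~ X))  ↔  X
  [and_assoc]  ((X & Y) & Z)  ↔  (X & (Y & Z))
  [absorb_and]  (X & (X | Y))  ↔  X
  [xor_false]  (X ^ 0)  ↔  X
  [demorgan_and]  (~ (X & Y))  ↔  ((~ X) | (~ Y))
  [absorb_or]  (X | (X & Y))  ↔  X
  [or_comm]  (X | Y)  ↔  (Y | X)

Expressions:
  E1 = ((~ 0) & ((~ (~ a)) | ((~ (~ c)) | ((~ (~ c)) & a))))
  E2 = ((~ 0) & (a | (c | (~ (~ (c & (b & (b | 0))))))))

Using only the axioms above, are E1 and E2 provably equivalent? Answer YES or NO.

step 1: absorb_or (→) rewrites ((~ (~ c)) | ((~ (~ c)) & a)) into (~ (~ c)), now ((~ 0) & ((~ (~ a)) | (~ (~ c))))
step 2: not_not (→) rewrites (~ (~ a)) into a, now ((~ 0) & (a | (~ (~ c))))
step 3: not_not (→) rewrites (~ (~ c)) into c, now ((~ 0) & (a | c))
step 4: absorb_or (←) rewrites c into (c | (c & b)), now ((~ 0) & (a | (c | (c & b))))
step 5: not_not (←) rewrites (c & b) into (~ (~ (c & b))), now ((~ 0) & (a | (c | (~ (~ (c & b))))))
step 6: absorb_and (←) rewrites b into (b & (b | 0)), which is E2

YES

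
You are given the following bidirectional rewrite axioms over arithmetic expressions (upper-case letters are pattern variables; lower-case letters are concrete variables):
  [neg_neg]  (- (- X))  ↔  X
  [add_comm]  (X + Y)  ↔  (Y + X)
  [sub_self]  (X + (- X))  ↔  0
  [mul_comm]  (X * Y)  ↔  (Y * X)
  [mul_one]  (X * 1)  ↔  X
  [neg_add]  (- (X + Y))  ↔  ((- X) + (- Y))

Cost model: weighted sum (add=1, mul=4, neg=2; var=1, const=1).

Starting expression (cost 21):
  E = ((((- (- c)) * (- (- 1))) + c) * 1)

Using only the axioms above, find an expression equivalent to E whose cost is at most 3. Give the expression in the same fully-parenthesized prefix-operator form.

(c + c)   [cost 3]

1. [mul_one →] ((((- (- c)) * (- (- 1))) + c) * 1)  →  (((- (- c)) * (- (- 1))) + c)
2. [neg_neg →] (- (- 1))  →  1;  E = (((- (- c)) * 1) + c)
3. [neg_neg →] (- (- c))  →  c;  E = ((c * 1) + c)
4. [mul_one →] (c * 1)  →  c;  cost 3 ≤ 3, done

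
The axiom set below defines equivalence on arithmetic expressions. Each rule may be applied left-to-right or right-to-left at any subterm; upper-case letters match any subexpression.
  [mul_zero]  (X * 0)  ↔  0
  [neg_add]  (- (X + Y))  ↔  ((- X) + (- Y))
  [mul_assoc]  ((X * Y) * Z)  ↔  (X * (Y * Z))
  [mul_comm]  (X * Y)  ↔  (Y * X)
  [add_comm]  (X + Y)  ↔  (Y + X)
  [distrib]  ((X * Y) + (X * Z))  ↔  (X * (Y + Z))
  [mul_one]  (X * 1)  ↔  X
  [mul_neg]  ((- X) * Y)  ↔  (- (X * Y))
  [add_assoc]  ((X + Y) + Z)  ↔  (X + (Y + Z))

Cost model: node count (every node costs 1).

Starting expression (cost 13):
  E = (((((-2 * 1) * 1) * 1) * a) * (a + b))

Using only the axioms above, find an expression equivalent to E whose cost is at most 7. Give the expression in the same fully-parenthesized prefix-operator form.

step 1: mul_one (→) rewrites (-2 * 1) into -2, now ((((-2 * 1) * 1) * a) * (a + b))
step 2: mul_one (→) rewrites ((-2 * 1) * 1) into (-2 * 1), now (((-2 * 1) * a) * (a + b))
step 3: mul_one (→) rewrites (-2 * 1) into -2, reaching cost 7 (bound 7)

((-2 * a) * (a + b))   [cost 7]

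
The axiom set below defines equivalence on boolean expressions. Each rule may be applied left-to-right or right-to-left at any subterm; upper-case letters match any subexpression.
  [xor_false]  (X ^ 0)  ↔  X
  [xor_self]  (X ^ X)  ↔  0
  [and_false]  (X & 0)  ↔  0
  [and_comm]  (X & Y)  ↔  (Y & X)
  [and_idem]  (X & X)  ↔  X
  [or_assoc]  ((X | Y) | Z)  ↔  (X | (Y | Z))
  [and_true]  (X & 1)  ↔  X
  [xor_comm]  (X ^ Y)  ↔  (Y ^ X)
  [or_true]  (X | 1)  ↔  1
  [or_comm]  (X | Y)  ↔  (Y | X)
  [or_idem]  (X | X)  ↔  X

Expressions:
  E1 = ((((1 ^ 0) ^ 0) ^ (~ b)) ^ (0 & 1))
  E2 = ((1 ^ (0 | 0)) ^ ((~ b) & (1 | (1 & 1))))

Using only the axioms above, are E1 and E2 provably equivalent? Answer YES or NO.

step 1: and_true (→) rewrites (0 & 1) into 0, now ((((1 ^ 0) ^ 0) ^ (~ b)) ^ 0)
step 2: xor_false (→) rewrites ((((1 ^ 0) ^ 0) ^ (~ b)) ^ 0) into (((1 ^ 0) ^ 0) ^ (~ b))
step 3: xor_false (→) rewrites (1 ^ 0) into 1, now ((1 ^ 0) ^ (~ b))
step 4: or_idem (←) rewrites 0 into (0 | 0), now ((1 ^ (0 | 0)) ^ (~ b))
step 5: and_true (←) rewrites (~ b) into ((~ b) & 1), now ((1 ^ (0 | 0)) ^ ((~ b) & 1))
step 6: or_true (←) rewrites 1 into (1 | 1), now ((1 ^ (0 | 0)) ^ ((~ b) & (1 | 1)))
step 7: and_idem (←) rewrites 1 into (1 & 1), which is E2

YES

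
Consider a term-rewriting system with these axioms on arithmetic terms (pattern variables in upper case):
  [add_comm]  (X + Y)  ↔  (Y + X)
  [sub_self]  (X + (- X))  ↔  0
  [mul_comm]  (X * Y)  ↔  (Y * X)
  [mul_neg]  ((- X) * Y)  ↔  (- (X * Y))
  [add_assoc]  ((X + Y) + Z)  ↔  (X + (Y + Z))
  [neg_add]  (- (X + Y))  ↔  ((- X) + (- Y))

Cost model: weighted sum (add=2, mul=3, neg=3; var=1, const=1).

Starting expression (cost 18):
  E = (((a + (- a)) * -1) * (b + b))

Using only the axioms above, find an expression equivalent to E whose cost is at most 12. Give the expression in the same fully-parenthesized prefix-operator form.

1. [sub_self →] (a + (- a))  →  0;  cost 12 ≤ 12, done

((0 * -1) * (b + b))   [cost 12]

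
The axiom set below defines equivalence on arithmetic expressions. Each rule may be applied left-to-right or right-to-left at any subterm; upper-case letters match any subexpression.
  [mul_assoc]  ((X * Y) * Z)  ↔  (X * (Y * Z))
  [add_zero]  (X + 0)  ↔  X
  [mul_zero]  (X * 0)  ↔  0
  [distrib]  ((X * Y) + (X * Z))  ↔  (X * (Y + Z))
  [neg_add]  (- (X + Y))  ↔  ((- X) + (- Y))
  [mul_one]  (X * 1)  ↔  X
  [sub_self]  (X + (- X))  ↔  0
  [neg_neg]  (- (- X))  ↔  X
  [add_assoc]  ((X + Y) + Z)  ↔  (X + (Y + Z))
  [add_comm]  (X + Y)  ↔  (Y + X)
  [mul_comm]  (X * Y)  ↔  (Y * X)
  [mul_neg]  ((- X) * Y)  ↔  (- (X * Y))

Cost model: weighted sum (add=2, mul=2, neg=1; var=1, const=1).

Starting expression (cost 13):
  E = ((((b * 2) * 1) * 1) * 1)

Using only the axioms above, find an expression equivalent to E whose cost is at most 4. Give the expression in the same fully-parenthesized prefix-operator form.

(b * 2)   [cost 4]

step 1: mul_one (→) rewrites (((b * 2) * 1) * 1) into ((b * 2) * 1), now (((b * 2) * 1) * 1)
step 2: mul_one (→) rewrites ((b * 2) * 1) into (b * 2), now ((b * 2) * 1)
step 3: mul_one (→) rewrites ((b * 2) * 1) into (b * 2), reaching cost 4 (bound 4)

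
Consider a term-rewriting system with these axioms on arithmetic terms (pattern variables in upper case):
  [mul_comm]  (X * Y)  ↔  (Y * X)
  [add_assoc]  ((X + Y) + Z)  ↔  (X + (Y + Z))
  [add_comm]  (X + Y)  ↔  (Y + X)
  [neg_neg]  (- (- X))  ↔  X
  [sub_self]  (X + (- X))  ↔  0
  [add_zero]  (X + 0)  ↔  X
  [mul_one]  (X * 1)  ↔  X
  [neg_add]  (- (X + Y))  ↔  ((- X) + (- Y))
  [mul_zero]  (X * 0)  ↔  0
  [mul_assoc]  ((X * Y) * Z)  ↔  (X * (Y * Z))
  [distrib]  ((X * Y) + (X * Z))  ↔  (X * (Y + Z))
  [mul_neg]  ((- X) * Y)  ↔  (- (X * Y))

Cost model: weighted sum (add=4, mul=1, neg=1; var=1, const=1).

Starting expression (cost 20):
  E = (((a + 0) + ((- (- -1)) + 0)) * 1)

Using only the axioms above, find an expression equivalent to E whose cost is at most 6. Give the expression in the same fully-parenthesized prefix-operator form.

step 1: add_zero (→) rewrites ((- (- -1)) + 0) into (- (- -1)), now (((a + 0) + (- (- -1))) * 1)
step 2: neg_neg (→) rewrites (- (- -1)) into -1, now (((a + 0) + -1) * 1)
step 3: mul_one (→) rewrites (((a + 0) + -1) * 1) into ((a + 0) + -1)
step 4: add_zero (→) rewrites (a + 0) into a, reaching cost 6 (bound 6)

(a + -1)   [cost 6]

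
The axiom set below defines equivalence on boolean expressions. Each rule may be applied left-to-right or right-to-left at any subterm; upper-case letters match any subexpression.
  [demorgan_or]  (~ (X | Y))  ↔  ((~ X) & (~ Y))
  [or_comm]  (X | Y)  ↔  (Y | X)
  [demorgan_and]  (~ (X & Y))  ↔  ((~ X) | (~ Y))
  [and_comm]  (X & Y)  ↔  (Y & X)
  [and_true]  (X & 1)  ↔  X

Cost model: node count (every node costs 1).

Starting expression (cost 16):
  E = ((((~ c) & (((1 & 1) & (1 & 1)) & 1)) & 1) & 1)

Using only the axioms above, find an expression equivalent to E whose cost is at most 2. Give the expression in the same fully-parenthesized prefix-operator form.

(1) (((~ c) & (((1 & 1) & (1 & 1)) & 1)) & 1)  =[and_true →]=  ((~ c) & (((1 & 1) & (1 & 1)) & 1))    ⊢ (((~ c) & (((1 & 1) & (1 & 1)) & 1)) & 1)
(2) (1 & 1)  =[and_true →]=  1    ⊢ (((~ c) & (((1 & 1) & 1) & 1)) & 1)
(3) ((1 & 1) & 1)  =[and_true →]=  (1 & 1)    ⊢ (((~ c) & ((1 & 1) & 1)) & 1)
(4) ((1 & 1) & 1)  =[and_true →]=  (1 & 1)    ⊢ (((~ c) & (1 & 1)) & 1)
(5) (((~ c) & (1 & 1)) & 1)  =[and_true →]=  ((~ c) & (1 & 1))
(6) (1 & 1)  =[and_true →]=  1    ⊢ ((~ c) & 1)
(7) ((~ c) & 1)  =[and_true →]=  (~ c)    ⊢ cost 2, within 2

(~ c)   [cost 2]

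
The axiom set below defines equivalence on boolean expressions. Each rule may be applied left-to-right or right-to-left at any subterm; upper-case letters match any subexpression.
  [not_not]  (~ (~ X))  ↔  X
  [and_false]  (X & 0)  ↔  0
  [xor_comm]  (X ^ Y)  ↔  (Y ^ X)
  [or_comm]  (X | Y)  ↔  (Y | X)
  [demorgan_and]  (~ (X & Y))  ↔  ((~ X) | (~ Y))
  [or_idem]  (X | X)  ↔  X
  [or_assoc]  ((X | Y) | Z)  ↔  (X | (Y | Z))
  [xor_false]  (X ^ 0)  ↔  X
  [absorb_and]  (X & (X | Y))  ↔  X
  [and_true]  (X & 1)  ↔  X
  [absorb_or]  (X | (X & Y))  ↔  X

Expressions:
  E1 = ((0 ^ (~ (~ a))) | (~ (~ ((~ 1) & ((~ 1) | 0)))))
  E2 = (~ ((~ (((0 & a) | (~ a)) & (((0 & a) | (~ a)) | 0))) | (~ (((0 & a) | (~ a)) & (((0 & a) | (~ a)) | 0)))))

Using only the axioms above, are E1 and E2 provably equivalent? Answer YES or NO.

All listed rules preserve value, hence provable equivalence implies equal values everywhere; look for a separating assignment.
a=0 gives E1 ↦ 0, E2 ↦ 1; values differ ⇒ not provably equivalent.

NO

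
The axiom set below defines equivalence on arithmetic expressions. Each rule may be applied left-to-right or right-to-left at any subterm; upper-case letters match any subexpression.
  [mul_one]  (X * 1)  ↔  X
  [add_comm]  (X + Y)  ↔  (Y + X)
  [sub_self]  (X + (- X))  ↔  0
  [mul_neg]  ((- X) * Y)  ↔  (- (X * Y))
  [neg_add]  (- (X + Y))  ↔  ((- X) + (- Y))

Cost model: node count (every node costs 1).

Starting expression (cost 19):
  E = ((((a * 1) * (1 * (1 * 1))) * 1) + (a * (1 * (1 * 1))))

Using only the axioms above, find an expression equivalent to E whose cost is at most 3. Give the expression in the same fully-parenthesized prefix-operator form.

(1) (1 * 1)  =[mul_one →]=  1    ⊢ ((((a * 1) * (1 * 1)) * 1) + (a * (1 * (1 * 1))))
(2) (1 * 1)  =[mul_one →]=  1    ⊢ ((((a * 1) * 1) * 1) + (a * (1 * (1 * 1))))
(3) ((a * 1) * 1)  =[mul_one →]=  (a * 1)    ⊢ (((a * 1) * 1) + (a * (1 * (1 * 1))))
(4) ((a * 1) * 1)  =[mul_one →]=  (a * 1)    ⊢ ((a * 1) + (a * (1 * (1 * 1))))
(5) (1 * 1)  =[mul_one →]=  1    ⊢ ((a * 1) + (a * (1 * 1)))
(6) (a * 1)  =[mul_one →]=  a    ⊢ (a + (a * (1 * 1)))
(7) (1 * 1)  =[mul_one →]=  1    ⊢ (a + (a * 1))
(8) (a * 1)  =[mul_one →]=  a    ⊢ cost 3, within 3

(a + a)   [cost 3]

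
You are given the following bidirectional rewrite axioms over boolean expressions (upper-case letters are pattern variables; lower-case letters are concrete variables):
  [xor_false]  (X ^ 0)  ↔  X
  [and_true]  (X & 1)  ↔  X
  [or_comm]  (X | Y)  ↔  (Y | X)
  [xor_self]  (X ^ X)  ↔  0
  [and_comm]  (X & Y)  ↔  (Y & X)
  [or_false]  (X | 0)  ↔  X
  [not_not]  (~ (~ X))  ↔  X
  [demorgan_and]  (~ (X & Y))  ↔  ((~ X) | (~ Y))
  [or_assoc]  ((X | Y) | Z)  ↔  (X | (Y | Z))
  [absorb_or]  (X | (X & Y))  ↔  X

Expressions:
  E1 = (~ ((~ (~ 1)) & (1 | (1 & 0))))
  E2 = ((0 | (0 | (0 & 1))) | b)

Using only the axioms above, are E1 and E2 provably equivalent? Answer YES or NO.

All listed rules preserve value, hence provable equivalence implies equal values everywhere; look for a separating assignment.
b=1 gives E1 ↦ 0, E2 ↦ 1; values differ ⇒ not provably equivalent.

NO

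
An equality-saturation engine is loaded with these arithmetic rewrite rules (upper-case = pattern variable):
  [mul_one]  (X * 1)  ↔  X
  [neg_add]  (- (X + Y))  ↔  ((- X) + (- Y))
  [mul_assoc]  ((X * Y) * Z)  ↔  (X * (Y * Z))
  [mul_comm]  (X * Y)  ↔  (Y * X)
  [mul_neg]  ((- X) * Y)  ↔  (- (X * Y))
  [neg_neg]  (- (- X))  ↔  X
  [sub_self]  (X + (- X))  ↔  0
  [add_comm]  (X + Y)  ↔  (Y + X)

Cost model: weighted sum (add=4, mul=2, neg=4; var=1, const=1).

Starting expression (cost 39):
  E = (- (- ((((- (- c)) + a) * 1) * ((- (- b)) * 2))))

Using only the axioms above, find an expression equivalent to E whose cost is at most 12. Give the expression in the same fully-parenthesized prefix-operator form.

((c + a) * (b * 2))   [cost 12]

step 1: neg_neg (→) rewrites (- (- ((((- (- c)) + a) * 1) * ((- (- b)) * 2)))) into ((((- (- c)) + a) * 1) * ((- (- b)) * 2))
step 2: neg_neg (→) rewrites (- (- b)) into b, now ((((- (- c)) + a) * 1) * (b * 2))
step 3: neg_neg (→) rewrites (- (- c)) into c, now (((c + a) * 1) * (b * 2))
step 4: mul_one (→) rewrites ((c + a) * 1) into (c + a), reaching cost 12 (bound 12)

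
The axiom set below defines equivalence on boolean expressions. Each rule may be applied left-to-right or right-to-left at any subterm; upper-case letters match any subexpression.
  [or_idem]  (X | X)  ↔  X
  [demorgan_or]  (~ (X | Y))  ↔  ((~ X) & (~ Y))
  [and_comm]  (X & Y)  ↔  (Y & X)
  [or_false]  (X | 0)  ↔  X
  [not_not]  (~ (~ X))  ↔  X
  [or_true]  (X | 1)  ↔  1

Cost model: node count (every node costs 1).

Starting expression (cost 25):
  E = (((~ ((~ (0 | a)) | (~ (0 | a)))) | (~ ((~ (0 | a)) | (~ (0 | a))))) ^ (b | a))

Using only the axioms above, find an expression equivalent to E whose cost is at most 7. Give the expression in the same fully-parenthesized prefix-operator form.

1. [or_idem →] ((~ ((~ (0 | a)) | (~ (0 | a)))) | (~ ((~ (0 | a)) | (~ (0 | a)))))  →  (~ ((~ (0 | a)) | (~ (0 | a))));  E = ((~ ((~ (0 | a)) | (~ (0 | a)))) ^ (b | a))
2. [or_idem →] ((~ (0 | a)) | (~ (0 | a)))  →  (~ (0 | a));  E = ((~ (~ (0 | a))) ^ (b | a))
3. [not_not →] (~ (~ (0 | a)))  →  (0 | a);  cost 7 ≤ 7, done

((0 | a) ^ (b | a))   [cost 7]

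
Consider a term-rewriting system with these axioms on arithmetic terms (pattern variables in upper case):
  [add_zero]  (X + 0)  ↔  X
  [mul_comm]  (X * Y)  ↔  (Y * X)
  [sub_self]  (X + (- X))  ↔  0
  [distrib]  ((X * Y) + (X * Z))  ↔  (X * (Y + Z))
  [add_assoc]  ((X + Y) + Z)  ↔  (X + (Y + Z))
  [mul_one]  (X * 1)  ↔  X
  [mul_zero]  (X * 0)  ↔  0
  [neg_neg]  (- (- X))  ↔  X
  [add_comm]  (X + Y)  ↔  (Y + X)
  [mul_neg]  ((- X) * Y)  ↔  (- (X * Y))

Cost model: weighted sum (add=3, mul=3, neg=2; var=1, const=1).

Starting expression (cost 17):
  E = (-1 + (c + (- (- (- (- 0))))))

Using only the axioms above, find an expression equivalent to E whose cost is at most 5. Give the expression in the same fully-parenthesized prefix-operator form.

step 1: neg_neg (→) rewrites (- (- 0)) into 0, now (-1 + (c + (- (- 0))))
step 2: neg_neg (→) rewrites (- (- 0)) into 0, now (-1 + (c + 0))
step 3: add_zero (→) rewrites (c + 0) into c, reaching cost 5 (bound 5)

(-1 + c)   [cost 5]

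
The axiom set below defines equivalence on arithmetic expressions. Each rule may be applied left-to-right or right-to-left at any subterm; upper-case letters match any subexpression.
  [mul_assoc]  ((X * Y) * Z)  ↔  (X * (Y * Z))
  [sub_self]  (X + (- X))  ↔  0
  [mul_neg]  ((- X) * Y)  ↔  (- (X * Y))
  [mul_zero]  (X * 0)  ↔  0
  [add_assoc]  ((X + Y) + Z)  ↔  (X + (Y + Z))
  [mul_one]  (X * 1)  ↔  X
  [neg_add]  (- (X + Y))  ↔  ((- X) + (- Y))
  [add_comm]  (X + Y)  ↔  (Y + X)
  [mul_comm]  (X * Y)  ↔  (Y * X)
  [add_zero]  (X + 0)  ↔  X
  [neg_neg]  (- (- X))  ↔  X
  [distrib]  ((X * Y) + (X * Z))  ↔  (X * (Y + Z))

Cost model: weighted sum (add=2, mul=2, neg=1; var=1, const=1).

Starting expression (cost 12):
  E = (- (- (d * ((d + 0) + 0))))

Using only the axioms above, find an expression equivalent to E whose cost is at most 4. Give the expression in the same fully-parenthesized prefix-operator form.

(d * d)   [cost 4]

step 1: neg_neg (→) rewrites (- (- (d * ((d + 0) + 0)))) into (d * ((d + 0) + 0))
step 2: add_zero (→) rewrites (d + 0) into d, now (d * (d + 0))
step 3: mul_comm (→) rewrites (d * (d + 0)) into ((d + 0) * d)
step 4: add_zero (→) rewrites (d + 0) into d, reaching cost 4 (bound 4)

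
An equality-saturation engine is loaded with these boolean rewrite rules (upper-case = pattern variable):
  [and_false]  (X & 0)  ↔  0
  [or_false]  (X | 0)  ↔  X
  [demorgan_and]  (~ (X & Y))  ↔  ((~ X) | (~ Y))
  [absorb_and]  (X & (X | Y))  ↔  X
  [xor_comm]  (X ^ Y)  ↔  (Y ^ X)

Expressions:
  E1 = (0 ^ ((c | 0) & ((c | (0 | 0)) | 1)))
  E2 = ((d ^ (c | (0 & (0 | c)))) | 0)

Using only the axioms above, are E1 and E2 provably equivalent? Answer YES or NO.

NO

All listed rules preserve value, hence provable equivalence implies equal values everywhere; look for a separating assignment.
c=0, d=1 gives E1 ↦ 0, E2 ↦ 1; values differ ⇒ not provably equivalent.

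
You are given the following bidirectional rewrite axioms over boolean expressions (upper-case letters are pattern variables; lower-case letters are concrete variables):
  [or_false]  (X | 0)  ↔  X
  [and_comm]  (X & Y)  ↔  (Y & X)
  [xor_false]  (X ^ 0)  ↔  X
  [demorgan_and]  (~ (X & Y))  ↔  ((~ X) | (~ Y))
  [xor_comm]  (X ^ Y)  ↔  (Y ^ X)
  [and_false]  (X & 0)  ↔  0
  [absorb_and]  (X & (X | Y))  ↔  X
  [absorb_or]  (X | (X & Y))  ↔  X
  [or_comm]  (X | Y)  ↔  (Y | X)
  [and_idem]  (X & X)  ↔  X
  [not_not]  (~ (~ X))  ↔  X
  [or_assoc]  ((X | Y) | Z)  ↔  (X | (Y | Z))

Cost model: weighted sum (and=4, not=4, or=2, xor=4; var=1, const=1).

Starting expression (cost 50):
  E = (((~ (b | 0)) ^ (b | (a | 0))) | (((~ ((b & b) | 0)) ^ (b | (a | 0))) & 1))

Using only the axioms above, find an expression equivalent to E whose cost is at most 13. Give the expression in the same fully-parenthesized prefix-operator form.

1. [and_idem →] (b & b)  →  b;  E = (((~ (b | 0)) ^ (b | (a | 0))) | (((~ (b | 0)) ^ (b | (a | 0))) & 1))
2. [absorb_or →] (((~ (b | 0)) ^ (b | (a | 0))) | (((~ (b | 0)) ^ (b | (a | 0))) & 1))  →  ((~ (b | 0)) ^ (b | (a | 0)))
3. [or_false →] (a | 0)  →  a;  E = ((~ (b | 0)) ^ (b | a))
4. [or_comm →] (b | a)  →  (a | b);  E = ((~ (b | 0)) ^ (a | b))
5. [or_false →] (b | 0)  →  b;  cost 13 ≤ 13, done

((~ b) ^ (a | b))   [cost 13]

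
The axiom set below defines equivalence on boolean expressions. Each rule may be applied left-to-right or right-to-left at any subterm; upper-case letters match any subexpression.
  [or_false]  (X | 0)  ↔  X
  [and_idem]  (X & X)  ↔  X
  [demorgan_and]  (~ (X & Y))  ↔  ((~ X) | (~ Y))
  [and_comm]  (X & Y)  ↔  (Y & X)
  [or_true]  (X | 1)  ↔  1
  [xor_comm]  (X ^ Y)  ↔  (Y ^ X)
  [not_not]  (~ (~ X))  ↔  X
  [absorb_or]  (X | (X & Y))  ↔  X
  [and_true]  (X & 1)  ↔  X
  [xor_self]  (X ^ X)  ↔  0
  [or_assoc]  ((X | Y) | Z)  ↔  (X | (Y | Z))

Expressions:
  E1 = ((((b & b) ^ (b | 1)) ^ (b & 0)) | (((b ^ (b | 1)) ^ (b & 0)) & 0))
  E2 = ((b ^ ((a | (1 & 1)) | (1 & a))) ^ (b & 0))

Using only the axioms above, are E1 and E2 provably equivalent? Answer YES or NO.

(1) (b & b)  =[and_idem →]=  b    ⊢ (((b ^ (b | 1)) ^ (b & 0)) | (((b ^ (b | 1)) ^ (b & 0)) & 0))
(2) (((b ^ (b | 1)) ^ (b & 0)) | (((b ^ (b | 1)) ^ (b & 0)) & 0))  =[absorb_or →]=  ((b ^ (b | 1)) ^ (b & 0))
(3) (b | 1)  =[or_true →]=  1    ⊢ ((b ^ 1) ^ (b & 0))
(4) 1  =[absorb_or ←]=  (1 | (1 & a))    ⊢ ((b ^ (1 | (1 & a))) ^ (b & 0))
(5) 1  =[or_true ←]=  (a | 1)    ⊢ ((b ^ ((a | 1) | (1 & a))) ^ (b & 0))
(6) 1  =[and_idem ←]=  (1 & 1)    ⊢ E2

YES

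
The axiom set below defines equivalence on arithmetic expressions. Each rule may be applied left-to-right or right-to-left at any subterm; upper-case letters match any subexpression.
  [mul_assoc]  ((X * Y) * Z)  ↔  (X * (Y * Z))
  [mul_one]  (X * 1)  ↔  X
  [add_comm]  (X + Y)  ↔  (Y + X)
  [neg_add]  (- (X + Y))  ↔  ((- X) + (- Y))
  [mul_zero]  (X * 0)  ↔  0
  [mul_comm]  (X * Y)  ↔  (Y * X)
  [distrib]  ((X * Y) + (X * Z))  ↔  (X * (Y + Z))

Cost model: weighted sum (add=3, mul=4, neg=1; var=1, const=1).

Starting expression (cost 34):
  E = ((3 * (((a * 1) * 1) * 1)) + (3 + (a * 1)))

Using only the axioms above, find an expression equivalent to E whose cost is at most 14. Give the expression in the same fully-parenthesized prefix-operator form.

(1) (a * 1)  =[mul_one →]=  a    ⊢ ((3 * ((a * 1) * 1)) + (3 + (a * 1)))
(2) (a * 1)  =[mul_one →]=  a    ⊢ ((3 * (a * 1)) + (3 + (a * 1)))
(3) (a * 1)  =[mul_one →]=  a    ⊢ ((3 * a) + (3 + (a * 1)))
(4) (a * 1)  =[mul_one →]=  a    ⊢ cost 14, within 14

((3 * a) + (3 + a))   [cost 14]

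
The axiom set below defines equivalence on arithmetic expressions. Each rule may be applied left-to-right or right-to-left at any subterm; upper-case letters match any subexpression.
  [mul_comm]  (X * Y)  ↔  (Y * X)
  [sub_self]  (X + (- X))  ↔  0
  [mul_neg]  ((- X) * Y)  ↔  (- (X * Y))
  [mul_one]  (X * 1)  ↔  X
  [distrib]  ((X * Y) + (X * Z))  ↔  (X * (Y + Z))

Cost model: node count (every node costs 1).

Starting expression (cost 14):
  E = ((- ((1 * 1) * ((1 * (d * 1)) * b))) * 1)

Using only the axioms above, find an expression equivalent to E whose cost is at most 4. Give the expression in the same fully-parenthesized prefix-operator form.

(- (d * b))   [cost 4]

(1) (d * 1)  =[mul_one →]=  d    ⊢ ((- ((1 * 1) * ((1 * d) * b))) * 1)
(2) ((- ((1 * 1) * ((1 * d) * b))) * 1)  =[mul_one →]=  (- ((1 * 1) * ((1 * d) * b)))
(3) (1 * d)  =[mul_comm →]=  (d * 1)    ⊢ (- ((1 * 1) * ((d * 1) * b)))
(4) (d * 1)  =[mul_one →]=  d    ⊢ (- ((1 * 1) * (d * b)))
(5) ((1 * 1) * (d * b))  =[mul_comm →]=  ((d * b) * (1 * 1))    ⊢ (- ((d * b) * (1 * 1)))
(6) (1 * 1)  =[mul_one →]=  1    ⊢ (- ((d * b) * 1))
(7) ((d * b) * 1)  =[mul_one →]=  (d * b)    ⊢ cost 4, within 4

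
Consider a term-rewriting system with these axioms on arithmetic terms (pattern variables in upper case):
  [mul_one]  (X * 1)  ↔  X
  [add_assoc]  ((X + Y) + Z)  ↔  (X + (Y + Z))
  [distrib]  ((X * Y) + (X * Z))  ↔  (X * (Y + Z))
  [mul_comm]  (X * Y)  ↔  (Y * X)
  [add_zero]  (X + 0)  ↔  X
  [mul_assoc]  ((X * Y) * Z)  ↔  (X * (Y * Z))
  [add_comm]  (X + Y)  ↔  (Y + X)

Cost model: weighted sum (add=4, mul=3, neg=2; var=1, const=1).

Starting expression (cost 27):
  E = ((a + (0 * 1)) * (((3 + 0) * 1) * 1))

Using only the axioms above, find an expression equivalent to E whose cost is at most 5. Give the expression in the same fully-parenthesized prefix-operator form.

1. [add_zero →] (3 + 0)  →  3;  E = ((a + (0 * 1)) * ((3 * 1) * 1))
2. [mul_one →] (0 * 1)  →  0;  E = ((a + 0) * ((3 * 1) * 1))
3. [add_zero →] (a + 0)  →  a;  E = (a * ((3 * 1) * 1))
4. [mul_one →] (3 * 1)  →  3;  E = (a * (3 * 1))
5. [mul_one →] (3 * 1)  →  3;  cost 5 ≤ 5, done

(a * 3)   [cost 5]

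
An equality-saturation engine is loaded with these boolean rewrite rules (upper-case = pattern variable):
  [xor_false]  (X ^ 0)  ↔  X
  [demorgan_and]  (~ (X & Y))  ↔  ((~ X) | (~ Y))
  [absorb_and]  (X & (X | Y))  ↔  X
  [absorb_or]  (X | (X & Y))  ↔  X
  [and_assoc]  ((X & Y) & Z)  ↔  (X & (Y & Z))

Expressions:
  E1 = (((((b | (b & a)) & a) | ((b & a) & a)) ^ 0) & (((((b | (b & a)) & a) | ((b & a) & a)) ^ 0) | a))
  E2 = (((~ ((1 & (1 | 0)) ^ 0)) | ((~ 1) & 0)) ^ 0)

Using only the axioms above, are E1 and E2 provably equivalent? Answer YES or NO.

NO

Every axiom is a valid identity, so a rewrite proof would force E1 and E2 to agree under every assignment.
At a=1, b=1: E1 = 1 but E2 = 0; they differ, so no derivation exists.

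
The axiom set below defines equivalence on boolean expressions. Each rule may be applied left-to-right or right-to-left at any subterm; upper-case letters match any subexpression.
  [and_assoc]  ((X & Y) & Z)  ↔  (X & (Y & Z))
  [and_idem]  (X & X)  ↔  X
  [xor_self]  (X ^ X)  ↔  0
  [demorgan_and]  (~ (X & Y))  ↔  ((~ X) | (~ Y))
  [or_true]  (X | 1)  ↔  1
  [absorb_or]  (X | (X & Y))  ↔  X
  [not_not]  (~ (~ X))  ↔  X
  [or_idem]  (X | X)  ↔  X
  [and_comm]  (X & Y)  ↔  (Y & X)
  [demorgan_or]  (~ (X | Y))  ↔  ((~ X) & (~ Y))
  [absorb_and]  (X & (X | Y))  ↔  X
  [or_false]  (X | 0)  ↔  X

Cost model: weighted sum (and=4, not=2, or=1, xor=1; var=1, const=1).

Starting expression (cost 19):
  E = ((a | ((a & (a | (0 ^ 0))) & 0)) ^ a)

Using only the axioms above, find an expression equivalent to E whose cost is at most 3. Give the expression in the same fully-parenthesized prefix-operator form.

1. [xor_self →] (0 ^ 0)  →  0;  E = ((a | ((a & (a | 0)) & 0)) ^ a)
2. [absorb_and →] (a & (a | 0))  →  a;  E = ((a | (a & 0)) ^ a)
3. [absorb_or →] (a | (a & 0))  →  a;  cost 3 ≤ 3, done

(a ^ a)   [cost 3]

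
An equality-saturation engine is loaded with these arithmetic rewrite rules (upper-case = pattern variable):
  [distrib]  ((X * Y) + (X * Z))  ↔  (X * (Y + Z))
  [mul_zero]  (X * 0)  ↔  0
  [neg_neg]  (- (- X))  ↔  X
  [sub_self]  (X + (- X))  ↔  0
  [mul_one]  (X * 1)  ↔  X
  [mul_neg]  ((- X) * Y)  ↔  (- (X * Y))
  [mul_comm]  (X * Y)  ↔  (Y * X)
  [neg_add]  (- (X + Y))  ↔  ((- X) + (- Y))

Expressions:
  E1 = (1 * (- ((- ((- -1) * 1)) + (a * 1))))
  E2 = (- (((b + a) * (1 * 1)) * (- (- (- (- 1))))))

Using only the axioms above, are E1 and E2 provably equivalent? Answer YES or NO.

NO

The axioms are sound identities: if E1 ↔* E2 then E1 and E2 evaluate identically under any assignment.
Under a=0, b=0: E1 evaluates to 1, E2 to 0. Distinct ⇒ no rewrite sequence connects them.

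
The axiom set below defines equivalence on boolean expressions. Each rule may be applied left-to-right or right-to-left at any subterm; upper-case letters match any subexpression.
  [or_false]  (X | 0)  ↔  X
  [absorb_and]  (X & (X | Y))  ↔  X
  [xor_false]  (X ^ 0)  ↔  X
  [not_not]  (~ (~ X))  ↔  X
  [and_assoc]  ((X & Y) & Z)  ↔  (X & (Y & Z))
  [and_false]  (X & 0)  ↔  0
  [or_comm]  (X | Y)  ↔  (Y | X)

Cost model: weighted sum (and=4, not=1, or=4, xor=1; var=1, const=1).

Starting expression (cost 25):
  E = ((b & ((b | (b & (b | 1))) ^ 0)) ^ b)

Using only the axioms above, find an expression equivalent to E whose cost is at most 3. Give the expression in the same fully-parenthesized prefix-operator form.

(b ^ b)   [cost 3]

1. [absorb_and →] (b & (b | 1))  →  b;  E = ((b & ((b | b) ^ 0)) ^ b)
2. [xor_false →] ((b | b) ^ 0)  →  (b | b);  E = ((b & (b | b)) ^ b)
3. [absorb_and →] (b & (b | b))  →  b;  cost 3 ≤ 3, done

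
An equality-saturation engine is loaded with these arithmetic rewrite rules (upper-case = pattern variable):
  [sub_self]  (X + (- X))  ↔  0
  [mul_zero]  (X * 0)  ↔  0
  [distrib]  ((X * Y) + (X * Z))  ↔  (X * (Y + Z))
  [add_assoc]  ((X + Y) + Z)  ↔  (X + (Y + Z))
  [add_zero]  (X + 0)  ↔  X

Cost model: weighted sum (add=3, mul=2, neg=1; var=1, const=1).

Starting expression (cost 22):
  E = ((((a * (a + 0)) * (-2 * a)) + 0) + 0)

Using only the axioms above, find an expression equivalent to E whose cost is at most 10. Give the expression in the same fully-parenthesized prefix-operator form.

1. [add_zero →] (((a * (a + 0)) * (-2 * a)) + 0)  →  ((a * (a + 0)) * (-2 * a));  E = (((a * (a + 0)) * (-2 * a)) + 0)
2. [add_zero →] (a + 0)  →  a;  E = (((a * a) * (-2 * a)) + 0)
3. [add_zero →] (((a * a) * (-2 * a)) + 0)  →  ((a * a) * (-2 * a));  cost 10 ≤ 10, done

((a * a) * (-2 * a))   [cost 10]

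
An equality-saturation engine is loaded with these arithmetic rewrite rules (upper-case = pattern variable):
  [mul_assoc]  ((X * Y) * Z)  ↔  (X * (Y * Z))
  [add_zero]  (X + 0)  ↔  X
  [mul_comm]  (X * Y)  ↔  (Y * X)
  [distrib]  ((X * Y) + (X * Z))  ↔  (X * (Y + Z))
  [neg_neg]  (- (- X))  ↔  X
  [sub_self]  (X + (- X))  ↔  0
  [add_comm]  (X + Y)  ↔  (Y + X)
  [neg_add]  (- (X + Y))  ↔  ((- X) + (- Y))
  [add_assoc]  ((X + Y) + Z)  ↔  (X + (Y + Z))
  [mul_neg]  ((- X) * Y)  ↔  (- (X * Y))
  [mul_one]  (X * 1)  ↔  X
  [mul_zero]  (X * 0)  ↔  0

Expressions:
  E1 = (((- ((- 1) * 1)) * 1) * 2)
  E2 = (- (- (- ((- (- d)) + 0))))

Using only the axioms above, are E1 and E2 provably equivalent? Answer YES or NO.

Every axiom is a valid identity, so a rewrite proof would force E1 and E2 to agree under every assignment.
At d=0: E1 = 2 but E2 = 0; they differ, so no derivation exists.

NO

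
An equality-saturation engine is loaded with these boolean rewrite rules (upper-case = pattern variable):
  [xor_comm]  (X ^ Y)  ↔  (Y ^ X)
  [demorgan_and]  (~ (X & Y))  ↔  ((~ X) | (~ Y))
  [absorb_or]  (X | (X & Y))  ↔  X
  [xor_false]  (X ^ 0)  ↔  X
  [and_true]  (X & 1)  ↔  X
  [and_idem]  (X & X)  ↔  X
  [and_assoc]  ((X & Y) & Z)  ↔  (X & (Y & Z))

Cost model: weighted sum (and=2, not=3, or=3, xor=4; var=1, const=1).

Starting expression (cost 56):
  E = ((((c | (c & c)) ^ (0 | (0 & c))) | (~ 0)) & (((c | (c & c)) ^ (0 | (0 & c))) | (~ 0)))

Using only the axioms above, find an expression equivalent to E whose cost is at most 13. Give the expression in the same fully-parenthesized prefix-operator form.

((c ^ 0) | (~ 0))   [cost 13]

step 1: and_idem (→) rewrites ((((c | (c & c)) ^ (0 | (0 & c))) | (~ 0)) & (((c | (c & c)) ^ (0 | (0 & c))) | (~ 0))) into (((c | (c & c)) ^ (0 | (0 & c))) | (~ 0))
step 2: absorb_or (→) rewrites (0 | (0 & c)) into 0, now (((c | (c & c)) ^ 0) | (~ 0))
step 3: absorb_or (→) rewrites (c | (c & c)) into c, reaching cost 13 (bound 13)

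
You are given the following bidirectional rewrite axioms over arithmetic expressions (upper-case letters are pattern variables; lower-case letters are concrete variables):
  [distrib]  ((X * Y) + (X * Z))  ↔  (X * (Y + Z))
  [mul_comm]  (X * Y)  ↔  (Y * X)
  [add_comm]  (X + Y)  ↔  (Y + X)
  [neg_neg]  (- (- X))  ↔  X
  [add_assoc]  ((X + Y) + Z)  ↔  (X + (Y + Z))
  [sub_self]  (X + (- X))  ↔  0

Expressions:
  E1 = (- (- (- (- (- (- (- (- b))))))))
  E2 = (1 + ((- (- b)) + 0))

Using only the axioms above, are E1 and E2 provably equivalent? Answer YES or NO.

Every axiom is a valid identity, so a rewrite proof would force E1 and E2 to agree under every assignment.
At b=0: E1 = 0 but E2 = 1; they differ, so no derivation exists.

NO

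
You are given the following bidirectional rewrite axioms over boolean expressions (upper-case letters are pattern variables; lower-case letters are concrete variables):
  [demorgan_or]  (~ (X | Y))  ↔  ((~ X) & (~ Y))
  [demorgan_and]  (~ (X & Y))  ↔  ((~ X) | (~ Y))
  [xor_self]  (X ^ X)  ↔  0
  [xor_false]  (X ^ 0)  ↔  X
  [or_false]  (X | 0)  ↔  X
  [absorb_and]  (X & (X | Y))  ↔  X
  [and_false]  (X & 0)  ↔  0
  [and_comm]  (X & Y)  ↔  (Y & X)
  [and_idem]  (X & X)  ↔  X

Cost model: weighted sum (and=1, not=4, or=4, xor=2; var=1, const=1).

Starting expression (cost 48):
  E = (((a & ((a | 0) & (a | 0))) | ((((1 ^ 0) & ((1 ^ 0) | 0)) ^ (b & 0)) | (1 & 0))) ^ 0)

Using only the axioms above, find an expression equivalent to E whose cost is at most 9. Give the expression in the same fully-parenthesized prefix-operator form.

1. [absorb_and →] ((1 ^ 0) & ((1 ^ 0) | 0))  →  (1 ^ 0);  E = (((a & ((a | 0) & (a | 0))) | (((1 ^ 0) ^ (b & 0)) | (1 & 0))) ^ 0)
2. [and_false →] (1 & 0)  →  0;  E = (((a & ((a | 0) & (a | 0))) | (((1 ^ 0) ^ (b & 0)) | 0)) ^ 0)
3. [xor_false →] (1 ^ 0)  →  1;  E = (((a & ((a | 0) & (a | 0))) | ((1 ^ (b & 0)) | 0)) ^ 0)
4. [or_false →] ((1 ^ (b & 0)) | 0)  →  (1 ^ (b & 0));  E = (((a & ((a | 0) & (a | 0))) | (1 ^ (b & 0))) ^ 0)
5. [and_false →] (b & 0)  →  0;  E = (((a & ((a | 0) & (a | 0))) | (1 ^ 0)) ^ 0)
6. [xor_false →] (((a & ((a | 0) & (a | 0))) | (1 ^ 0)) ^ 0)  →  ((a & ((a | 0) & (a | 0))) | (1 ^ 0))
7. [and_idem →] ((a | 0) & (a | 0))  →  (a | 0);  E = ((a & (a | 0)) | (1 ^ 0))
8. [absorb_and →] (a & (a | 0))  →  a;  cost 9 ≤ 9, done

(a | (1 ^ 0))   [cost 9]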